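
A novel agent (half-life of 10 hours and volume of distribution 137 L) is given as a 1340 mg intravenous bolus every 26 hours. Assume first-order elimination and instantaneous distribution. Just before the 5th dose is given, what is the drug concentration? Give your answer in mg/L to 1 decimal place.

f = (1/2)^(τ/t½) = (1/2)^(26/10) ≈ 0.1649.
C₀ = D/Vd = 1340/137 ≈ 9.781 mg/L.
Before the 5th dose, 4 doses have been given. Superposition: Cmin = C₀·(f + f² + … + f^4).
≈ 9.781 × (0.1649 + 0.0272 + 0.0045 + 0.0007) ≈ 9.781 × 0.1973 ≈ 1.930 mg/L.

1.9 mg/L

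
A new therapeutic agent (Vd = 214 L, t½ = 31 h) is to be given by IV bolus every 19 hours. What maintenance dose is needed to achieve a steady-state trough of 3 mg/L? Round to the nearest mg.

τ/t½ = 19/31 ≈ 0.6129, so f = (1/2)^(19/31) ≈ 0.653880.
Cmin,ss = (D/Vd)·f/(1−f), so D = Cmin,ss·Vd·(1−f)/f.
D = 3 × 214 × (1−f)/f ≈ 3 × 214 × 0.52933 ≈ 339.83 mg.

340 mg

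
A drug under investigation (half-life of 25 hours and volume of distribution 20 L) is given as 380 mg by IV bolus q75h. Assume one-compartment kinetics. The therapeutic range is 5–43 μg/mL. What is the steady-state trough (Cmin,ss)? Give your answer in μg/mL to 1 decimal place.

τ = 75 h = 3 half-lives, so f = (1/2)^3 = 0.125.
At steady state, R = 1/(1 − 0.125) = 8/7.
Single-dose peak C₀ = D/Vd = 380/20 = 19 μg/mL.
Steady-state peak Cmax,ss = C₀·R = 19 × 8/7 ≈ 21.714 μg/mL.
Steady-state trough Cmin,ss = Cmax,ss·f ≈ 21.714 × 0.125 ≈ 2.714 μg/mL.
Trough 2.7 μg/mL vs MEC 5 μg/mL: subtherapeutic.

2.7 μg/mL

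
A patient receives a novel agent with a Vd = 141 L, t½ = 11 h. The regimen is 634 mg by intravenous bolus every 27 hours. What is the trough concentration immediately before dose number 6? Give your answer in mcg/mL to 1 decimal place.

1.0 mcg/mL

f = (1/2)^(τ/t½) = (1/2)^(27/11) ≈ 0.1824.
C₀ = D/Vd = 634/141 ≈ 4.496 mcg/mL.
Before the 6th dose, 5 doses have been given. Superposition: Cmin = C₀·(f + f² + … + f^5).
≈ 4.496 × (0.1824 + 0.0333 + 0.0061 + 0.0011 + 0.0002) ≈ 4.496 × 0.2231 ≈ 1.003 mcg/mL.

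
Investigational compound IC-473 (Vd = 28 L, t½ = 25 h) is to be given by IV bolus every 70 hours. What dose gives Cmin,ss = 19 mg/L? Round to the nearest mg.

3173 mg

τ/t½ = 70/25 ≈ 2.8, so f = (1/2)^(70/25) ≈ 0.143587.
Cmin,ss = (D/Vd)·f/(1−f), so D = Cmin,ss·Vd·(1−f)/f.
D = 19 × 28 × (1−f)/f ≈ 19 × 28 × 5.96442 ≈ 3173.07 mg.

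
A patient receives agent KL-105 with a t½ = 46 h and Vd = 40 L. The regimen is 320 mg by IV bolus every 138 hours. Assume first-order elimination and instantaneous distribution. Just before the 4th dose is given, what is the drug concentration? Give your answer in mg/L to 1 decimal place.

f = (1/2)^(τ/t½) = (1/2)^(138/46) ≈ 0.1250.
C₀ = D/Vd = 320/40 ≈ 8.000 mg/L.
Before the 4th dose, 3 doses have been given. Superposition: Cmin = C₀·(f + f² + … + f^3).
≈ 8.000 × (0.1250 + 0.0156 + 0.0020) ≈ 8.000 × 0.1426 ≈ 1.141 mg/L.

1.1 mg/L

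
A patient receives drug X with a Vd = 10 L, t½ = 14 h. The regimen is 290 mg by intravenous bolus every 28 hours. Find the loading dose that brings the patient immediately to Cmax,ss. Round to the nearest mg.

387 mg

f = (1/2)^(28/14) ≈ 0.250000; accumulation ratio R = 1/(1−f) ≈ 1.33333.
Loading dose to hit Cmax,ss on first dose: D_load = D_maint·R ≈ 290 × 1.33333 ≈ 386.67 mg.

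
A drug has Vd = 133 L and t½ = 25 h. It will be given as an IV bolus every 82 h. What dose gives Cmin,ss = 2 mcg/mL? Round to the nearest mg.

2318 mg

τ/t½ = 82/25 ≈ 3.28, so f = (1/2)^(82/25) ≈ 0.102949.
Cmin,ss = (D/Vd)·f/(1−f), so D = Cmin,ss·Vd·(1−f)/f.
D = 2 × 133 × (1−f)/f ≈ 2 × 133 × 8.71355 ≈ 2317.80 mg.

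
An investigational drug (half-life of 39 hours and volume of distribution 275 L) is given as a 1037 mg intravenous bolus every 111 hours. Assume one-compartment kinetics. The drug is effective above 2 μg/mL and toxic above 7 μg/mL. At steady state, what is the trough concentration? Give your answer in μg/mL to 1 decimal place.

0.6 μg/mL

k = ln2/t½ = ln2/39 ≈ 0.017773 h⁻¹; fraction remaining f = e^(−kτ) = e^(−0.017773×111) ≈ 0.1391.
At steady state, accumulation factor R = 1/(1 − e^(−kτ)) ≈ 1.1616.
Each bolus raises the concentration by D/Vd = 1037/275 ≈ 3.771 μg/mL.
Cmax,ss = C₀/(1 − f) ≈ 3.771/0.8609 ≈ 4.380 μg/mL.
Steady-state trough Cmin,ss = Cmax,ss·f ≈ 4.380 × 0.1391 ≈ 0.609 μg/mL.
Trough 0.6 μg/mL vs MEC 2 μg/mL: subtherapeutic.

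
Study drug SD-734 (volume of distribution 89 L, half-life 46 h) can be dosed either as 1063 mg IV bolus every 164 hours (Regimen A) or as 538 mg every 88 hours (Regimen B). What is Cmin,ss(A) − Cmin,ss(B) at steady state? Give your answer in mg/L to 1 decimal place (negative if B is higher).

-1.1 mg/L

Regimen A: f = (1/2)^(164/46) ≈ 0.0845; Cmin,ss = (1063/89)·f/(1−f) ≈ 1.102 mg/L.
Regimen B: f = (1/2)^(88/46) ≈ 0.2655; Cmin,ss = (538/89)·f/(1−f) ≈ 2.185 mg/L.
Difference ≈ 1.102 − 2.185 ≈ -1.083 mg/L.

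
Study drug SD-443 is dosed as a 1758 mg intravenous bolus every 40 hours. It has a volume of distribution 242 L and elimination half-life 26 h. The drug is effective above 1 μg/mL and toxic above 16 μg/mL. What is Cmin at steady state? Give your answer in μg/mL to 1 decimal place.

3.8 μg/mL

Over one 40-h interval, 40/26 ≈ 1.5385 half-lives elapse, leaving f ≈ 0.3443 of each dose.
At steady state, accumulation factor R = 1/(1 − e^(−kτ)) ≈ 1.5251.
Single-dose peak C₀ = D/Vd = 1758/242 ≈ 7.264 μg/mL.
Cmax,ss = C₀/(1 − f) ≈ 7.264/0.6557 ≈ 11.078 μg/mL.
One interval later, Cmin,ss = Cmax,ss·e^(−kτ) ≈ 11.078 × 0.3443 ≈ 3.814 μg/mL.
Trough 3.8 μg/mL vs MEC 1 μg/mL: adequate.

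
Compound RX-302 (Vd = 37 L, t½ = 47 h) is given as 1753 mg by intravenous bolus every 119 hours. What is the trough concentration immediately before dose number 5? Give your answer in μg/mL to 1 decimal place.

f = (1/2)^(τ/t½) = (1/2)^(119/47) ≈ 0.1729.
C₀ = D/Vd = 1753/37 ≈ 47.378 μg/mL.
Before the 5th dose, 4 doses have been given. Superposition: Cmin = C₀·(f + f² + … + f^4).
≈ 47.378 × (0.1729 + 0.0299 + 0.0052 + 0.0009) ≈ 47.378 × 0.2089 ≈ 9.897 μg/mL.

9.9 μg/mL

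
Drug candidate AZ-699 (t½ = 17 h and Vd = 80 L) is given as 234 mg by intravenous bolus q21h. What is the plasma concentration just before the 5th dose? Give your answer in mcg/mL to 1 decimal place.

f = (1/2)^(τ/t½) = (1/2)^(21/17) ≈ 0.4248.
C₀ = D/Vd = 234/80 ≈ 2.925 mcg/mL.
Before the 5th dose, 4 doses have been given. Superposition: Cmin = C₀·(f + f² + … + f^4).
≈ 2.925 × (0.4248 + 0.1805 + 0.0767 + 0.0326) ≈ 2.925 × 0.7146 ≈ 2.090 mcg/mL.

2.1 mcg/mL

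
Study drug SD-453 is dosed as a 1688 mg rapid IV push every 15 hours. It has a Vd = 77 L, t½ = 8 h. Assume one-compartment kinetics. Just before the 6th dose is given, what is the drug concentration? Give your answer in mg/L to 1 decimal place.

f = (1/2)^(τ/t½) = (1/2)^(15/8) ≈ 0.2726.
C₀ = D/Vd = 1688/77 ≈ 21.922 mg/L.
Before the 6th dose, 5 doses have been given. Superposition: Cmin = C₀·(f + f² + … + f^5).
≈ 21.922 × (0.2726 + 0.0743 + 0.0203 + 0.0055 + 0.0015) ≈ 21.922 × 0.3742 ≈ 8.203 mg/L.

8.2 mg/L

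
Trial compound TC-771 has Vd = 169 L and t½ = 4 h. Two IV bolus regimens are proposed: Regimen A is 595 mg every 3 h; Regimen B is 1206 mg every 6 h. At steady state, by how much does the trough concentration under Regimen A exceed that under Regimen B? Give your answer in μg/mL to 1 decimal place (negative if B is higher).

1.3 μg/mL

Regimen A: f = (1/2)^(3/4) ≈ 0.5946; Cmin,ss = (595/169)·f/(1−f) ≈ 5.164 μg/mL.
Regimen B: f = (1/2)^(6/4) ≈ 0.3536; Cmin,ss = (1206/169)·f/(1−f) ≈ 3.904 μg/mL.
Difference ≈ 5.164 − 3.904 ≈ 1.260 μg/mL.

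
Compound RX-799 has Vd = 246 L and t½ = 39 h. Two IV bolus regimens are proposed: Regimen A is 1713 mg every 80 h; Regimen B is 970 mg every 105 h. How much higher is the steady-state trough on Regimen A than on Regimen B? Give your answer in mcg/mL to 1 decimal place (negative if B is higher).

1.5 mcg/mL

Regimen A: f = (1/2)^(80/39) ≈ 0.2413; Cmin,ss = (1713/246)·f/(1−f) ≈ 2.215 mcg/mL.
Regimen B: f = (1/2)^(105/39) ≈ 0.1547; Cmin,ss = (970/246)·f/(1−f) ≈ 0.722 mcg/mL.
Difference ≈ 2.215 − 0.722 ≈ 1.493 mcg/mL.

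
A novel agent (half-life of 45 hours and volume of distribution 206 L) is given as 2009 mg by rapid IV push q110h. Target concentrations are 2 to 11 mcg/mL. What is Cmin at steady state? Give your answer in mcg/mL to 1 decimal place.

2.2 mcg/mL

τ/t½ = 110/45 ≈ 2.4444, so fraction remaining f = (1/2)^(110/45) ≈ 0.1837.
Single-dose peak C₀ = D/Vd = 2009/206 ≈ 9.752 mcg/mL.
Steady-state trough Cmin,ss = C₀·f/(1−f) ≈ 9.752 × 0.1837/0.8163 ≈ 2.195 mcg/mL.
Trough 2.2 mcg/mL vs MEC 2 mcg/mL: adequate.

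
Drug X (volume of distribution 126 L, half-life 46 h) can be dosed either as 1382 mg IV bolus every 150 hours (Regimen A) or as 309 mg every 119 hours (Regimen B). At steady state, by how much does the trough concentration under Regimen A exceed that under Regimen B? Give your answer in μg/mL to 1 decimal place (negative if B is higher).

Regimen A: f = (1/2)^(150/46) ≈ 0.1043; Cmin,ss = (1382/126)·f/(1−f) ≈ 1.277 μg/mL.
Regimen B: f = (1/2)^(119/46) ≈ 0.1664; Cmin,ss = (309/126)·f/(1−f) ≈ 0.490 μg/mL.
Difference ≈ 1.277 − 0.490 ≈ 0.787 μg/mL.

0.8 μg/mL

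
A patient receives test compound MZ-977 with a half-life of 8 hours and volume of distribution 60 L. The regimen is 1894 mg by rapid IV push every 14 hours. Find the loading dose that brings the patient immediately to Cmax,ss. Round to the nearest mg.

f = (1/2)^(14/8) ≈ 0.297302; accumulation ratio R = 1/(1−f) ≈ 1.42309.
Loading dose to hit Cmax,ss on first dose: D_load = D_maint·R ≈ 1894 × 1.42309 ≈ 2695.33 mg.

2695 mg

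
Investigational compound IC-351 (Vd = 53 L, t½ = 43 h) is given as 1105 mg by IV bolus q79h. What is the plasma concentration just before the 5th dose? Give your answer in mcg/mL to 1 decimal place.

8.1 mcg/mL

f = (1/2)^(τ/t½) = (1/2)^(79/43) ≈ 0.2799.
C₀ = D/Vd = 1105/53 ≈ 20.849 mcg/mL.
Before the 5th dose, 4 doses have been given. Superposition: Cmin = C₀·(f + f² + … + f^4).
≈ 20.849 × (0.2799 + 0.0783 + 0.0219 + 0.0061) ≈ 20.849 × 0.3862 ≈ 8.052 mcg/mL.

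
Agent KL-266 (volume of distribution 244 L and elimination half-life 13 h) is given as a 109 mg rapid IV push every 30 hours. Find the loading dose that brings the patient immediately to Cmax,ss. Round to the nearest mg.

137 mg

f = (1/2)^(30/13) ≈ 0.201983; accumulation ratio R = 1/(1−f) ≈ 1.25311.
Loading dose to hit Cmax,ss on first dose: D_load = D_maint·R ≈ 109 × 1.25311 ≈ 136.59 mg.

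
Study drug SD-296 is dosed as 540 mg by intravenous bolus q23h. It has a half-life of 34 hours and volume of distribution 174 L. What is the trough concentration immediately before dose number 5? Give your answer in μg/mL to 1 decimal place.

f = (1/2)^(τ/t½) = (1/2)^(23/34) ≈ 0.6257.
C₀ = D/Vd = 540/174 ≈ 3.103 μg/mL.
Before the 5th dose, 4 doses have been given. Superposition: Cmin = C₀·(f + f² + … + f^4).
≈ 3.103 × (0.6257 + 0.3915 + 0.2450 + 0.1533) ≈ 3.103 × 1.4155 ≈ 4.392 μg/mL.

4.4 μg/mL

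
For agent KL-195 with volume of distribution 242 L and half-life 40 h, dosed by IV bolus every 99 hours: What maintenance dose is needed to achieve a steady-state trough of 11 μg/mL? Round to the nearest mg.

τ/t½ = 99/40 ≈ 2.475, so f = (1/2)^(99/40) ≈ 0.179867.
Cmin,ss = (D/Vd)·f/(1−f), so D = Cmin,ss·Vd·(1−f)/f.
D = 11 × 242 × (1−f)/f ≈ 11 × 242 × 4.55966 ≈ 12137.81 mg.

12138 mg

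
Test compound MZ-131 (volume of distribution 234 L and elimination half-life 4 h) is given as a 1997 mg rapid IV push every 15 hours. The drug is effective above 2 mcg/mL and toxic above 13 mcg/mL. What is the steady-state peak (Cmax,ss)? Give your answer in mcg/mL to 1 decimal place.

9.2 mcg/mL

τ/t½ = 15/4 ≈ 3.75, so fraction remaining f = (1/2)^(15/4) ≈ 0.0743.
At steady state, accumulation factor R = 1/(1 − e^(−kτ)) ≈ 1.0803.
Single-dose peak C₀ = D/Vd = 1997/234 ≈ 8.534 mcg/mL.
Steady-state peak Cmax,ss = C₀·R ≈ 8.534 × 1.0803 ≈ 9.219 mcg/mL.
Peak 9.2 mcg/mL vs MTC 13 mcg/mL: below toxic threshold.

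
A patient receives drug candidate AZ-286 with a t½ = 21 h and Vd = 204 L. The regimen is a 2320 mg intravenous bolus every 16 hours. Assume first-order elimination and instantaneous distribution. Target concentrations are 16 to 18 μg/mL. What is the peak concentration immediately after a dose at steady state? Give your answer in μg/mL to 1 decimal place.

27.7 μg/mL

τ/t½ = 16/21 ≈ 0.7619, so fraction remaining f = (1/2)^(16/21) ≈ 0.5897.
Accumulation ratio R = 1/(1 − f) ≈ 1/0.4103 ≈ 2.4372.
Single-dose peak C₀ = D/Vd = 2320/204 ≈ 11.373 μg/mL.
Steady-state peak Cmax,ss = C₀·R ≈ 11.373 × 2.4372 ≈ 27.718 μg/mL.
Peak 27.7 μg/mL vs MTC 18 μg/mL: exceeds toxic threshold.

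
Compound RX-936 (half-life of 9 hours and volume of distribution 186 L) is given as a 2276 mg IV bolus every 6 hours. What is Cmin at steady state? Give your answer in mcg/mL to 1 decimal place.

20.8 mcg/mL

τ/t½ = 6/9 ≈ 0.66667, so fraction remaining f = (1/2)^(6/9) ≈ 0.6300.
Single-dose peak C₀ = D/Vd = 2276/186 ≈ 12.237 mcg/mL.
Steady-state trough Cmin,ss = C₀·f/(1−f) ≈ 12.237 × 0.6300/0.3700 ≈ 20.836 mcg/mL.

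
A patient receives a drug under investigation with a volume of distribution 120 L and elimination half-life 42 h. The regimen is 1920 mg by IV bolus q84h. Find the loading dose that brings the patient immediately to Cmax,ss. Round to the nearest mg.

2560 mg

f = (1/2)^(84/42) ≈ 0.250000; accumulation ratio R = 1/(1−f) ≈ 1.33333.
Loading dose to hit Cmax,ss on first dose: D_load = D_maint·R ≈ 1920 × 1.33333 ≈ 2559.99 mg.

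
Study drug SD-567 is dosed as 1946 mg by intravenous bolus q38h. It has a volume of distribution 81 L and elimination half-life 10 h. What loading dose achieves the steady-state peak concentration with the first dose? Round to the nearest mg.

f = (1/2)^(38/10) ≈ 0.071794; accumulation ratio R = 1/(1−f) ≈ 1.07735.
Loading dose to hit Cmax,ss on first dose: D_load = D_maint·R ≈ 1946 × 1.07735 ≈ 2096.52 mg.

2097 mg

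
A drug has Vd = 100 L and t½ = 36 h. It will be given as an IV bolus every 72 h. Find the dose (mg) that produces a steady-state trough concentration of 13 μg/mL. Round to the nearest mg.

3900 mg

τ/t½ = 72/36 ≈ 2, so f = (1/2)^(72/36) ≈ 0.250000.
Cmin,ss = (D/Vd)·f/(1−f), so D = Cmin,ss·Vd·(1−f)/f.
D = 13 × 100 × (1−f)/f ≈ 13 × 100 × 3.00000 ≈ 3900.00 mg.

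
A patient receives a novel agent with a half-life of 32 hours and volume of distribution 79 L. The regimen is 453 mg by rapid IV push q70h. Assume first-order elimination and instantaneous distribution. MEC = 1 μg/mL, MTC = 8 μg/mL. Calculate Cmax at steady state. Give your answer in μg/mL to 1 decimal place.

7.3 μg/mL

k = ln2/t½ = ln2/32 ≈ 0.021661 h⁻¹; fraction remaining f = e^(−kτ) = e^(−0.021661×70) ≈ 0.2195.
Accumulation ratio R = 1/(1 − f) ≈ 1/0.7805 ≈ 1.2812.
Single-dose peak C₀ = D/Vd = 453/79 ≈ 5.734 μg/mL.
Steady-state peak Cmax,ss = C₀·R ≈ 5.734 × 1.2812 ≈ 7.346 μg/mL.
Peak 7.3 μg/mL vs MTC 8 μg/mL: below toxic threshold.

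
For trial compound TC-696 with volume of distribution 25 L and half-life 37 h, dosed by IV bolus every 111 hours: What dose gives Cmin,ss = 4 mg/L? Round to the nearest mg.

700 mg

τ/t½ = 111/37 ≈ 3, so f = (1/2)^(111/37) ≈ 0.125000.
Cmin,ss = (D/Vd)·f/(1−f), so D = Cmin,ss·Vd·(1−f)/f.
D = 4 × 25 × (1−f)/f ≈ 4 × 25 × 7.00000 ≈ 700.00 mg.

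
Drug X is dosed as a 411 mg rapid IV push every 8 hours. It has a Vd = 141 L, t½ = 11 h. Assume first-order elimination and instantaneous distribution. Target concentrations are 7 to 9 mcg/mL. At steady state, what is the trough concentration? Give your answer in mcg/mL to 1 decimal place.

4.4 mcg/mL

k = ln2/t½ = ln2/11 ≈ 0.063013 h⁻¹; fraction remaining f = e^(−kτ) = e^(−0.063013×8) ≈ 0.6040.
Accumulation ratio R = 1/(1 − f) ≈ 1/0.3960 ≈ 2.5253.
Single-dose peak C₀ = D/Vd = 411/141 ≈ 2.915 mcg/mL.
Cmax,ss = C₀/(1 − f) ≈ 2.915/0.3960 ≈ 7.361 mcg/mL.
Steady-state trough Cmin,ss = Cmax,ss·f ≈ 7.361 × 0.6040 ≈ 4.446 mcg/mL.
Trough 4.4 mcg/mL vs MEC 7 mcg/mL: subtherapeutic.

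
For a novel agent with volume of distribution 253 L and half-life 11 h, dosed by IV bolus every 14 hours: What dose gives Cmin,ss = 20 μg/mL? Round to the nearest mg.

τ/t½ = 14/11 ≈ 1.2727, so f = (1/2)^(14/11) ≈ 0.413877.
Cmin,ss = (D/Vd)·f/(1−f), so D = Cmin,ss·Vd·(1−f)/f.
D = 20 × 253 × (1−f)/f ≈ 20 × 253 × 1.41618 ≈ 7165.87 mg.

7166 mg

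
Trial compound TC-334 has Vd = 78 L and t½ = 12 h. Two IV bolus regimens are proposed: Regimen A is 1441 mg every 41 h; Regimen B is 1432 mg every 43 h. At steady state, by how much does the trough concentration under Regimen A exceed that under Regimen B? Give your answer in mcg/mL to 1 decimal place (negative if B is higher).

0.2 mcg/mL

Regimen A: f = (1/2)^(41/12) ≈ 0.0936; Cmin,ss = (1441/78)·f/(1−f) ≈ 1.908 mcg/mL.
Regimen B: f = (1/2)^(43/12) ≈ 0.0834; Cmin,ss = (1432/78)·f/(1−f) ≈ 1.670 mcg/mL.
Difference ≈ 1.908 − 1.670 ≈ 0.238 mcg/mL.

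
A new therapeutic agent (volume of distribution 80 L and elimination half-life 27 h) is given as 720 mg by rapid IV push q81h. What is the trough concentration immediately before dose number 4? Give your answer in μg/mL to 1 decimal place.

f = (1/2)^(τ/t½) = (1/2)^(81/27) ≈ 0.1250.
C₀ = D/Vd = 720/80 ≈ 9.000 μg/mL.
Before the 4th dose, 3 doses have been given. Superposition: Cmin = C₀·(f + f² + … + f^3).
≈ 9.000 × (0.1250 + 0.0156 + 0.0020) ≈ 9.000 × 0.1426 ≈ 1.283 μg/mL.

1.3 μg/mL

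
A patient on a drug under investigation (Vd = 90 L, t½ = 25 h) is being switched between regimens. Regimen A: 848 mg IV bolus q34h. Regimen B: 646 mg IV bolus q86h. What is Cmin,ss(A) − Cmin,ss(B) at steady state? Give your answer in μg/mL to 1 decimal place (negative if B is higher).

Regimen A: f = (1/2)^(34/25) ≈ 0.3896; Cmin,ss = (848/90)·f/(1−f) ≈ 6.014 μg/mL.
Regimen B: f = (1/2)^(86/25) ≈ 0.0921; Cmin,ss = (646/90)·f/(1−f) ≈ 0.728 μg/mL.
Difference ≈ 6.014 − 0.728 ≈ 5.286 μg/mL.

5.3 μg/mL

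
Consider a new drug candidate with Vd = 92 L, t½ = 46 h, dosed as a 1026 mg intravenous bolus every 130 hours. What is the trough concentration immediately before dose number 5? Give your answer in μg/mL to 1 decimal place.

1.8 μg/mL

f = (1/2)^(τ/t½) = (1/2)^(130/46) ≈ 0.1410.
C₀ = D/Vd = 1026/92 ≈ 11.152 μg/mL.
Before the 5th dose, 4 doses have been given. Superposition: Cmin = C₀·(f + f² + … + f^4).
≈ 11.152 × (0.1410 + 0.0199 + 0.0028 + 0.0004) ≈ 11.152 × 0.1641 ≈ 1.830 μg/mL.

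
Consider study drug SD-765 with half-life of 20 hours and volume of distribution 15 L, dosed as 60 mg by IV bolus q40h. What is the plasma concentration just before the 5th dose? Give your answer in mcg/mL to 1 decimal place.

1.3 mcg/mL

f = (1/2)^(τ/t½) = (1/2)^(40/20) ≈ 0.2500.
C₀ = D/Vd = 60/15 ≈ 4.000 mcg/mL.
Before the 5th dose, 4 doses have been given. Superposition: Cmin = C₀·(f + f² + … + f^4).
≈ 4.000 × (0.2500 + 0.0625 + 0.0156 + 0.0039) ≈ 4.000 × 0.3320 ≈ 1.328 mcg/mL.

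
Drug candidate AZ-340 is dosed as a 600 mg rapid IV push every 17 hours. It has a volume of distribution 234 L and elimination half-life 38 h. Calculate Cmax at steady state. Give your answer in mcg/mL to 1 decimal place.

9.6 mcg/mL

τ/t½ = 17/38 ≈ 0.44737, so fraction remaining f = (1/2)^(17/38) ≈ 0.7334.
Accumulation ratio R = 1/(1 − f) ≈ 1/0.2666 ≈ 3.7509.
Each bolus raises the concentration by D/Vd = 600/234 ≈ 2.564 mcg/mL.
Steady-state peak Cmax,ss = C₀·R ≈ 2.564 × 3.7509 ≈ 9.617 mcg/mL.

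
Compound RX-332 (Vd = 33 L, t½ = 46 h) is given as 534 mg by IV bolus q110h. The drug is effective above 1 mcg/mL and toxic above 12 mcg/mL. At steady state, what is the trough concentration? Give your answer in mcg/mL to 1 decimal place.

3.8 mcg/mL

Over one 110-h interval, 110/46 ≈ 2.3913 half-lives elapse, leaving f ≈ 0.1906 of each dose.
Accumulation ratio R = 1/(1 − f) ≈ 1/0.8094 ≈ 1.2355.
Single-dose peak C₀ = D/Vd = 534/33 ≈ 16.182 mcg/mL.
Steady-state peak Cmax,ss = C₀·R ≈ 16.182 × 1.2355 ≈ 19.993 mcg/mL.
Steady-state trough Cmin,ss = Cmax,ss·f ≈ 19.993 × 0.1906 ≈ 3.811 mcg/mL.
Trough 3.8 mcg/mL vs MEC 1 mcg/mL: adequate.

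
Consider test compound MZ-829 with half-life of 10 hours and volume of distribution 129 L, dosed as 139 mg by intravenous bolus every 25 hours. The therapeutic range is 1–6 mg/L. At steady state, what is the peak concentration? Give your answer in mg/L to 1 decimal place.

1.3 mg/L

Over one 25-h interval, 25/10 ≈ 2.5 half-lives elapse, leaving f ≈ 0.1768 of each dose.
Accumulation ratio R = 1/(1 − f) ≈ 1/0.8232 ≈ 1.2148.
Each bolus raises the concentration by D/Vd = 139/129 ≈ 1.078 mg/L.
Cmax,ss = C₀/(1 − f) ≈ 1.078/0.8232 ≈ 1.310 mg/L.
Peak 1.3 mg/L vs MTC 6 mg/L: below toxic threshold.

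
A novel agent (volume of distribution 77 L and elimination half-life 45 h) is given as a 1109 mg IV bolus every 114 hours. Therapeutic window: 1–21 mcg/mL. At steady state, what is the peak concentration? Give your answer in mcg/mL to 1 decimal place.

17.4 mcg/mL

τ/t½ = 114/45 ≈ 2.5333, so fraction remaining f = (1/2)^(114/45) ≈ 0.1727.
At steady state, accumulation factor R = 1/(1 − e^(−kτ)) ≈ 1.2088.
Each bolus raises the concentration by D/Vd = 1109/77 ≈ 14.403 mcg/mL.
Cmax,ss = C₀/(1 − f) ≈ 14.403/0.8273 ≈ 17.410 mcg/mL.
Peak 17.4 mcg/mL vs MTC 21 mcg/mL: below toxic threshold.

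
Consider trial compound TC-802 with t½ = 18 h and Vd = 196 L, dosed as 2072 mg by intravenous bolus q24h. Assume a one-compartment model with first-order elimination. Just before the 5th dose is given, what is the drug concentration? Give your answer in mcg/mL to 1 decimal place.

6.8 mcg/mL

f = (1/2)^(τ/t½) = (1/2)^(24/18) ≈ 0.3969.
C₀ = D/Vd = 2072/196 ≈ 10.571 mcg/mL.
Before the 5th dose, 4 doses have been given. Superposition: Cmin = C₀·(f + f² + … + f^4).
≈ 10.571 × (0.3969 + 0.1575 + 0.0625 + 0.0248) ≈ 10.571 × 0.6417 ≈ 6.783 mcg/mL.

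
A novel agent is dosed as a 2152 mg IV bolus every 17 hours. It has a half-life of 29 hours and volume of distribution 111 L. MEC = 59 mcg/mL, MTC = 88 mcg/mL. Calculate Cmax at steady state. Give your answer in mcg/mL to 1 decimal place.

58.1 mcg/mL

τ/t½ = 17/29 ≈ 0.58621, so fraction remaining f = (1/2)^(17/29) ≈ 0.6661.
Accumulation ratio R = 1/(1 − f) ≈ 1/0.3339 ≈ 2.9949.
Single-dose peak C₀ = D/Vd = 2152/111 ≈ 19.387 mcg/mL.
Steady-state peak Cmax,ss = C₀·R ≈ 19.387 × 2.9949 ≈ 58.062 mcg/mL.
Peak 58.1 mcg/mL vs MTC 88 mcg/mL: below toxic threshold.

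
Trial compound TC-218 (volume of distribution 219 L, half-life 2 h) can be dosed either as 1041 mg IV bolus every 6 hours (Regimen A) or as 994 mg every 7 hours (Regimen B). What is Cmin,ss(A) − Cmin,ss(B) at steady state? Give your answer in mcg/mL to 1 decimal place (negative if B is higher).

0.2 mcg/mL

Regimen A: f = (1/2)^(6/2) ≈ 0.1250; Cmin,ss = (1041/219)·f/(1−f) ≈ 0.679 mcg/mL.
Regimen B: f = (1/2)^(7/2) ≈ 0.0884; Cmin,ss = (994/219)·f/(1−f) ≈ 0.440 mcg/mL.
Difference ≈ 0.679 − 0.440 ≈ 0.239 mcg/mL.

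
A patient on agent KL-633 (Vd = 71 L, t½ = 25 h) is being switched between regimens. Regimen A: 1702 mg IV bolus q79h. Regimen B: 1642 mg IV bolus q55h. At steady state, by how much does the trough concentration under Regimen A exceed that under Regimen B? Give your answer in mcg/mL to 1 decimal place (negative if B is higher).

-3.4 mcg/mL

Regimen A: f = (1/2)^(79/25) ≈ 0.1119; Cmin,ss = (1702/71)·f/(1−f) ≈ 3.020 mcg/mL.
Regimen B: f = (1/2)^(55/25) ≈ 0.2176; Cmin,ss = (1642/71)·f/(1−f) ≈ 6.432 mcg/mL.
Difference ≈ 3.020 − 6.432 ≈ -3.412 mcg/mL.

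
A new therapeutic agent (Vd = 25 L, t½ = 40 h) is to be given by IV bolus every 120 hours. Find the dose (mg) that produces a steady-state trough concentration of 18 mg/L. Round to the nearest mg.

τ/t½ = 120/40 ≈ 3, so f = (1/2)^(120/40) ≈ 0.125000.
Cmin,ss = (D/Vd)·f/(1−f), so D = Cmin,ss·Vd·(1−f)/f.
D = 18 × 25 × (1−f)/f ≈ 18 × 25 × 7.00000 ≈ 3150.00 mg.

3150 mg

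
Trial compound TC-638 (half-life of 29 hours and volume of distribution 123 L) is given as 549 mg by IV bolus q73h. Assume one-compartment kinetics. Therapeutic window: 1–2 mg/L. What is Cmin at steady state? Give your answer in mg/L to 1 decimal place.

0.9 mg/L

k = ln2/t½ = ln2/29 ≈ 0.023902 h⁻¹; fraction remaining f = e^(−kτ) = e^(−0.023902×73) ≈ 0.1747.
At steady state, accumulation factor R = 1/(1 − e^(−kτ)) ≈ 1.2117.
Single-dose peak C₀ = D/Vd = 549/123 ≈ 4.463 mg/L.
Cmax,ss = C₀/(1 − f) ≈ 4.463/0.8253 ≈ 5.408 mg/L.
One interval later, Cmin,ss = Cmax,ss·e^(−kτ) ≈ 5.408 × 0.1747 ≈ 0.945 mg/L.
Trough 0.9 mg/L vs MEC 1 mg/L: subtherapeutic.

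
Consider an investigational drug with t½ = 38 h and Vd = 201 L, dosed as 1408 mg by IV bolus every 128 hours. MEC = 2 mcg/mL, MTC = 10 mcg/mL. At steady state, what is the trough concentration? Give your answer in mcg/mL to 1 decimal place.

τ/t½ = 128/38 ≈ 3.3684, so fraction remaining f = (1/2)^(128/38) ≈ 0.0968.
Each bolus raises the concentration by D/Vd = 1408/201 ≈ 7.005 mcg/mL.
Steady-state trough Cmin,ss = C₀·f/(1−f) ≈ 7.005 × 0.0968/0.9032 ≈ 0.751 mcg/mL.
Trough 0.8 mcg/mL vs MEC 2 mcg/mL: subtherapeutic.

0.8 mcg/mL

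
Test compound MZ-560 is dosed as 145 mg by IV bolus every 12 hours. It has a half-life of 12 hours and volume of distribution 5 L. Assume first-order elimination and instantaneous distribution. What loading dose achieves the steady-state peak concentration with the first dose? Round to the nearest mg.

f = (1/2)^(12/12) ≈ 0.500000; accumulation ratio R = 1/(1−f) ≈ 2.00000.
Loading dose to hit Cmax,ss on first dose: D_load = D_maint·R ≈ 145 × 2.00000 ≈ 290.00 mg.

290 mg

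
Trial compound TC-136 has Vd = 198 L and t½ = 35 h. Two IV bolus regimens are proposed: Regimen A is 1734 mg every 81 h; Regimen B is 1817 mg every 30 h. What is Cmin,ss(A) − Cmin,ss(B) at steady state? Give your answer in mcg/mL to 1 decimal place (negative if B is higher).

-9.1 mcg/mL

Regimen A: f = (1/2)^(81/35) ≈ 0.2011; Cmin,ss = (1734/198)·f/(1−f) ≈ 2.204 mcg/mL.
Regimen B: f = (1/2)^(30/35) ≈ 0.5520; Cmin,ss = (1817/198)·f/(1−f) ≈ 11.307 mcg/mL.
Difference ≈ 2.204 − 11.307 ≈ -9.103 mcg/mL.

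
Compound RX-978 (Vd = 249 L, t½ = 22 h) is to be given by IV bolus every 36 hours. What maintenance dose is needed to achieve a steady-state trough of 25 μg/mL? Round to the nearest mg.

13127 mg

τ/t½ = 36/22 ≈ 1.6364, so f = (1/2)^(36/22) ≈ 0.321666.
Cmin,ss = (D/Vd)·f/(1−f), so D = Cmin,ss·Vd·(1−f)/f.
D = 25 × 249 × (1−f)/f ≈ 25 × 249 × 2.10881 ≈ 13127.34 mg.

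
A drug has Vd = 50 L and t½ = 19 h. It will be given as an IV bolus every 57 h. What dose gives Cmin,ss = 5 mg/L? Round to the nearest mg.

τ/t½ = 57/19 ≈ 3, so f = (1/2)^(57/19) ≈ 0.125000.
Cmin,ss = (D/Vd)·f/(1−f), so D = Cmin,ss·Vd·(1−f)/f.
D = 5 × 50 × (1−f)/f ≈ 5 × 50 × 7.00000 ≈ 1750.00 mg.

1750 mg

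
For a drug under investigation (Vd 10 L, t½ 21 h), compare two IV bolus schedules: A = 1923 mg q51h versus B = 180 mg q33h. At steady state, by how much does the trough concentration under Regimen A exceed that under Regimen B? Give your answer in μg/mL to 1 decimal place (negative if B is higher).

34.7 μg/mL

Regimen A: f = (1/2)^(51/21) ≈ 0.1857; Cmin,ss = (1923/10)·f/(1−f) ≈ 43.854 μg/mL.
Regimen B: f = (1/2)^(33/21) ≈ 0.3365; Cmin,ss = (180/10)·f/(1−f) ≈ 9.129 μg/mL.
Difference ≈ 43.854 − 9.129 ≈ 34.725 μg/mL.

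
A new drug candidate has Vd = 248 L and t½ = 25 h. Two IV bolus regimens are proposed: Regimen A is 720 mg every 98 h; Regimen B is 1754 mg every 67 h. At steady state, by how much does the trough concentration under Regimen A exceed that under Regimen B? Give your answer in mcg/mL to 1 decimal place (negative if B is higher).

Regimen A: f = (1/2)^(98/25) ≈ 0.0661; Cmin,ss = (720/248)·f/(1−f) ≈ 0.205 mcg/mL.
Regimen B: f = (1/2)^(67/25) ≈ 0.1560; Cmin,ss = (1754/248)·f/(1−f) ≈ 1.307 mcg/mL.
Difference ≈ 0.205 − 1.307 ≈ -1.102 mcg/mL.

-1.1 mcg/mL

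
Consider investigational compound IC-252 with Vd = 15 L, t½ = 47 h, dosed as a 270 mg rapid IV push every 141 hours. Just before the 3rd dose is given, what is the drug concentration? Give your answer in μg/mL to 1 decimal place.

2.5 μg/mL

f = (1/2)^(τ/t½) = (1/2)^(141/47) ≈ 0.1250.
C₀ = D/Vd = 270/15 ≈ 18.000 μg/mL.
Before the 3rd dose, 2 doses have been given. Superposition: Cmin = C₀·(f + f²).
≈ 18.000 × (0.1250 + 0.0156) ≈ 18.000 × 0.1406 ≈ 2.531 μg/mL.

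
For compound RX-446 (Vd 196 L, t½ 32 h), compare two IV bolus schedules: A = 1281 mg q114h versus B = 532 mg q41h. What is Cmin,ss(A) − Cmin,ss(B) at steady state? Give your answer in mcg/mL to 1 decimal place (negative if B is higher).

-1.3 mcg/mL

Regimen A: f = (1/2)^(114/32) ≈ 0.0846; Cmin,ss = (1281/196)·f/(1−f) ≈ 0.604 mcg/mL.
Regimen B: f = (1/2)^(41/32) ≈ 0.4114; Cmin,ss = (532/196)·f/(1−f) ≈ 1.897 mcg/mL.
Difference ≈ 0.604 − 1.897 ≈ -1.293 mcg/mL.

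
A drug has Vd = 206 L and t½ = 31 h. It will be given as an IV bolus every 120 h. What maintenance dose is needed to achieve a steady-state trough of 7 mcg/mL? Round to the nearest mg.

τ/t½ = 120/31 ≈ 3.871, so f = (1/2)^(120/31) ≈ 0.068347.
Cmin,ss = (D/Vd)·f/(1−f), so D = Cmin,ss·Vd·(1−f)/f.
D = 7 × 206 × (1−f)/f ≈ 7 × 206 × 13.63122 ≈ 19656.22 mg.

19656 mg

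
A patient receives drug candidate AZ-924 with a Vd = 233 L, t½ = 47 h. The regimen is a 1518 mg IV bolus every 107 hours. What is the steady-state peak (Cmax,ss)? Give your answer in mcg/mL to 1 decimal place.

8.2 mcg/mL

k = ln2/t½ = ln2/47 ≈ 0.014748 h⁻¹; fraction remaining f = e^(−kτ) = e^(−0.014748×107) ≈ 0.2064.
At steady state, accumulation factor R = 1/(1 − e^(−kτ)) ≈ 1.2601.
Each bolus raises the concentration by D/Vd = 1518/233 ≈ 6.515 mcg/mL.
Steady-state peak Cmax,ss = C₀·R ≈ 6.515 × 1.2601 ≈ 8.210 mcg/mL.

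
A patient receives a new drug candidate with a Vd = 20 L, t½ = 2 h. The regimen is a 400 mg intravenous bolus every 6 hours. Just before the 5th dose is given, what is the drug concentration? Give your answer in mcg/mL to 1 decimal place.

2.9 mcg/mL

f = (1/2)^(τ/t½) = (1/2)^(6/2) ≈ 0.1250.
C₀ = D/Vd = 400/20 ≈ 20.000 mcg/mL.
Before the 5th dose, 4 doses have been given. Superposition: Cmin = C₀·(f + f² + … + f^4).
≈ 20.000 × (0.1250 + 0.0156 + 0.0020 + 0.0002) ≈ 20.000 × 0.1428 ≈ 2.856 mcg/mL.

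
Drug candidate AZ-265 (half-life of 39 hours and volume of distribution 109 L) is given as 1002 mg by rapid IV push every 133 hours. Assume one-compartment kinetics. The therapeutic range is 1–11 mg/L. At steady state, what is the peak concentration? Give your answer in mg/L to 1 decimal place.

Over one 133-h interval, 133/39 ≈ 3.4103 half-lives elapse, leaving f ≈ 0.0941 of each dose.
Accumulation ratio R = 1/(1 − f) ≈ 1/0.9059 ≈ 1.1039.
Single-dose peak C₀ = D/Vd = 1002/109 ≈ 9.193 mg/L.
Steady-state peak Cmax,ss = C₀·R ≈ 9.193 × 1.1039 ≈ 10.148 mg/L.
Peak 10.1 mg/L vs MTC 11 mg/L: below toxic threshold.

10.1 mg/L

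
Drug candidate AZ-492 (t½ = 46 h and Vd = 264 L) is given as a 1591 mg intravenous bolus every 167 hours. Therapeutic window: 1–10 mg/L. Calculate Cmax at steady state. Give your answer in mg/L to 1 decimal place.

6.6 mg/L

τ/t½ = 167/46 ≈ 3.6304, so fraction remaining f = (1/2)^(167/46) ≈ 0.0807.
Accumulation ratio R = 1/(1 − f) ≈ 1/0.9193 ≈ 1.0878.
Single-dose peak C₀ = D/Vd = 1591/264 ≈ 6.027 mg/L.
Cmax,ss = C₀/(1 − f) ≈ 6.027/0.9193 ≈ 6.556 mg/L.
Peak 6.6 mg/L vs MTC 10 mg/L: below toxic threshold.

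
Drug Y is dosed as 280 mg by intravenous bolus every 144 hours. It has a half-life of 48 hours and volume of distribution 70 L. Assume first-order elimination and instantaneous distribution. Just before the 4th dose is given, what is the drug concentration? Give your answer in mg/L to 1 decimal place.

0.6 mg/L

f = (1/2)^(τ/t½) = (1/2)^(144/48) ≈ 0.1250.
C₀ = D/Vd = 280/70 ≈ 4.000 mg/L.
Before the 4th dose, 3 doses have been given. Superposition: Cmin = C₀·(f + f² + … + f^3).
≈ 4.000 × (0.1250 + 0.0156 + 0.0020) ≈ 4.000 × 0.1426 ≈ 0.570 mg/L.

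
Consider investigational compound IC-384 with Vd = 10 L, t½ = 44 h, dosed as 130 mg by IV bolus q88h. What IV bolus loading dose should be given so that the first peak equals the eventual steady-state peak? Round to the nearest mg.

173 mg

f = (1/2)^(88/44) ≈ 0.250000; accumulation ratio R = 1/(1−f) ≈ 1.33333.
Loading dose to hit Cmax,ss on first dose: D_load = D_maint·R ≈ 130 × 1.33333 ≈ 173.33 mg.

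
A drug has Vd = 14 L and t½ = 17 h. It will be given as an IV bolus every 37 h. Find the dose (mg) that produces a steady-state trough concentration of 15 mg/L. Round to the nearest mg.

739 mg

τ/t½ = 37/17 ≈ 2.1765, so f = (1/2)^(37/17) ≈ 0.221216.
Cmin,ss = (D/Vd)·f/(1−f), so D = Cmin,ss·Vd·(1−f)/f.
D = 15 × 14 × (1−f)/f ≈ 15 × 14 × 3.52047 ≈ 739.30 mg.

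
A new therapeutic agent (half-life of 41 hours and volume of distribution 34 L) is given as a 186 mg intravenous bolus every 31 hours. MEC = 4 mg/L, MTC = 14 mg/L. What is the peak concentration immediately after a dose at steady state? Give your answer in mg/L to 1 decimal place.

13.4 mg/L

k = ln2/t½ = ln2/41 ≈ 0.016906 h⁻¹; fraction remaining f = e^(−kτ) = e^(−0.016906×31) ≈ 0.5921.
At steady state, accumulation factor R = 1/(1 − e^(−kτ)) ≈ 2.4516.
Each bolus raises the concentration by D/Vd = 186/34 ≈ 5.471 mg/L.
Cmax,ss = C₀/(1 − f) ≈ 5.471/0.4079 ≈ 13.413 mg/L.
Peak 13.4 mg/L vs MTC 14 mg/L: below toxic threshold.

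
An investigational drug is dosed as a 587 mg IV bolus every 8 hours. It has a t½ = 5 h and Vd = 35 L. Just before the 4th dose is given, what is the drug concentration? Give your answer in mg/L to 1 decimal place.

8.0 mg/L

f = (1/2)^(τ/t½) = (1/2)^(8/5) ≈ 0.3299.
C₀ = D/Vd = 587/35 ≈ 16.771 mg/L.
Before the 4th dose, 3 doses have been given. Superposition: Cmin = C₀·(f + f² + … + f^3).
≈ 16.771 × (0.3299 + 0.1088 + 0.0359) ≈ 16.771 × 0.4746 ≈ 7.960 mg/L.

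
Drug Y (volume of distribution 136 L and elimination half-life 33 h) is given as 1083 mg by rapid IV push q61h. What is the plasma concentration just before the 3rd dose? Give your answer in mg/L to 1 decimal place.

2.8 mg/L

f = (1/2)^(τ/t½) = (1/2)^(61/33) ≈ 0.2777.
C₀ = D/Vd = 1083/136 ≈ 7.963 mg/L.
Before the 3rd dose, 2 doses have been given. Superposition: Cmin = C₀·(f + f²).
≈ 7.963 × (0.2777 + 0.0771) ≈ 7.963 × 0.3548 ≈ 2.825 mg/L.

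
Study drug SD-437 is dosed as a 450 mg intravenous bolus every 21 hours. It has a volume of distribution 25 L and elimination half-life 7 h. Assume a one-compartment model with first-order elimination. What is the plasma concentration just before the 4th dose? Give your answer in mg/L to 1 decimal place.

f = (1/2)^(τ/t½) = (1/2)^(21/7) ≈ 0.1250.
C₀ = D/Vd = 450/25 ≈ 18.000 mg/L.
Before the 4th dose, 3 doses have been given. Superposition: Cmin = C₀·(f + f² + … + f^3).
≈ 18.000 × (0.1250 + 0.0156 + 0.0020) ≈ 18.000 × 0.1426 ≈ 2.567 mg/L.

2.6 mg/L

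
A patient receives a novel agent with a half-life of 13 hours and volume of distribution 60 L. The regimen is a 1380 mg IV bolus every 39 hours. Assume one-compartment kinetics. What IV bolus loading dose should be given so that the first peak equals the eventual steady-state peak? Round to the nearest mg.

f = (1/2)^(39/13) ≈ 0.125000; accumulation ratio R = 1/(1−f) ≈ 1.14286.
Loading dose to hit Cmax,ss on first dose: D_load = D_maint·R ≈ 1380 × 1.14286 ≈ 1577.15 mg.

1577 mg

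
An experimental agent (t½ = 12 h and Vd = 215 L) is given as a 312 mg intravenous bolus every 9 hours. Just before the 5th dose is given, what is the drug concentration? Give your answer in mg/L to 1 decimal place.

1.9 mg/L

f = (1/2)^(τ/t½) = (1/2)^(9/12) ≈ 0.5946.
C₀ = D/Vd = 312/215 ≈ 1.451 mg/L.
Before the 5th dose, 4 doses have been given. Superposition: Cmin = C₀·(f + f² + … + f^4).
≈ 1.451 × (0.5946 + 0.3535 + 0.2102 + 0.1250) ≈ 1.451 × 1.2833 ≈ 1.862 mg/L.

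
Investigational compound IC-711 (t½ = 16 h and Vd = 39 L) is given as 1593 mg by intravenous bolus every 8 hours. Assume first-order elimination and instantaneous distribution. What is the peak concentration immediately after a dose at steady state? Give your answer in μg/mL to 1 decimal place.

139.5 μg/mL

τ/t½ = 8/16 ≈ 0.5, so fraction remaining f = (1/2)^(8/16) ≈ 0.7071.
Accumulation ratio R = 1/(1 − f) ≈ 1/0.2929 ≈ 3.4141.
Each bolus raises the concentration by D/Vd = 1593/39 ≈ 40.846 μg/mL.
Cmax,ss = C₀/(1 − f) ≈ 40.846/0.2929 ≈ 139.454 μg/mL.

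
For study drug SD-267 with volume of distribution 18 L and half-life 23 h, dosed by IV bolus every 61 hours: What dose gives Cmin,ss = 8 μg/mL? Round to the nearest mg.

τ/t½ = 61/23 ≈ 2.6522, so f = (1/2)^(61/23) ≈ 0.159080.
Cmin,ss = (D/Vd)·f/(1−f), so D = Cmin,ss·Vd·(1−f)/f.
D = 8 × 18 × (1−f)/f ≈ 8 × 18 × 5.28615 ≈ 761.21 mg.

761 mg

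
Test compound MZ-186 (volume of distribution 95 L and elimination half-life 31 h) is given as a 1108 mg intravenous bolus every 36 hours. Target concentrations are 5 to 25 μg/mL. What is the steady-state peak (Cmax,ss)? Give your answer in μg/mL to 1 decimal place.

21.1 μg/mL

Over one 36-h interval, 36/31 ≈ 1.1613 half-lives elapse, leaving f ≈ 0.4471 of each dose.
Accumulation ratio R = 1/(1 − f) ≈ 1/0.5529 ≈ 1.8086.
Single-dose peak C₀ = D/Vd = 1108/95 ≈ 11.663 μg/mL.
Cmax,ss = C₀/(1 − f) ≈ 11.663/0.5529 ≈ 21.094 μg/mL.
Peak 21.1 μg/mL vs MTC 25 μg/mL: below toxic threshold.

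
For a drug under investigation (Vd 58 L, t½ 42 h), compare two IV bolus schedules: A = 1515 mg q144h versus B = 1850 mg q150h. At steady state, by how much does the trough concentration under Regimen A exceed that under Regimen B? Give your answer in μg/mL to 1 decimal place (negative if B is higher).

-0.3 μg/mL

Regimen A: f = (1/2)^(144/42) ≈ 0.0929; Cmin,ss = (1515/58)·f/(1−f) ≈ 2.675 μg/mL.
Regimen B: f = (1/2)^(150/42) ≈ 0.0841; Cmin,ss = (1850/58)·f/(1−f) ≈ 2.929 μg/mL.
Difference ≈ 2.675 − 2.929 ≈ -0.254 μg/mL.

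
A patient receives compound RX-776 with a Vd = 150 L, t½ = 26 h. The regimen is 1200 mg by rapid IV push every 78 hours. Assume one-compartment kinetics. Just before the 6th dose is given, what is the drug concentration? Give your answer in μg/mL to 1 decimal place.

f = (1/2)^(τ/t½) = (1/2)^(78/26) ≈ 0.1250.
C₀ = D/Vd = 1200/150 ≈ 8.000 μg/mL.
Before the 6th dose, 5 doses have been given. Superposition: Cmin = C₀·(f + f² + … + f^5).
≈ 8.000 × (0.1250 + 0.0156 + 0.0020 + 0.0002 + 0.0000) ≈ 8.000 × 0.1428 ≈ 1.142 μg/mL.

1.1 μg/mL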